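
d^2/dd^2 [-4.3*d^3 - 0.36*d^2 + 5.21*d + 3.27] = -25.8*d - 0.72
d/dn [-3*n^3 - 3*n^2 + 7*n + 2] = -9*n^2 - 6*n + 7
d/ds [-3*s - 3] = -3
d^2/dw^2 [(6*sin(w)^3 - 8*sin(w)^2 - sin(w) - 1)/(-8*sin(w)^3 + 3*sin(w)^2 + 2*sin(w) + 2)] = (-368*sin(w)^8 - 10*sin(w)^7 + 436*sin(w)^6 - 1449*sin(w)^5 + 458*sin(w)^4 + 1380*sin(w)^3 - 386*sin(w)^2 - 48*sin(w) + 52)/(8*sin(w)^3 - 3*sin(w)^2 - 2*sin(w) - 2)^3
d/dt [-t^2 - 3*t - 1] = -2*t - 3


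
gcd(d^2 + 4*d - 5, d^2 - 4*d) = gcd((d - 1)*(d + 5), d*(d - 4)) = 1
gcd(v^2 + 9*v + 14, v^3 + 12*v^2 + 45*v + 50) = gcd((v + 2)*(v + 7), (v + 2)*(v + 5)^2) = v + 2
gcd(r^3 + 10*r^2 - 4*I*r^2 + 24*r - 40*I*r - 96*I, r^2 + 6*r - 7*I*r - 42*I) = r + 6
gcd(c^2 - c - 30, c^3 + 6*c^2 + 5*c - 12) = 1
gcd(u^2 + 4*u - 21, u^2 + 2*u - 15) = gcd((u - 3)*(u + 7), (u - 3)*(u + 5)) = u - 3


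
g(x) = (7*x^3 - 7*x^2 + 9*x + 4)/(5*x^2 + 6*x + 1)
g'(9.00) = 1.35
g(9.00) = 10.05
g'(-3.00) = 0.15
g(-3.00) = -9.82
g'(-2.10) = -2.65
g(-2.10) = -10.58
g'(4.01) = 1.18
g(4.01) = 3.59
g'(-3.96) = 0.82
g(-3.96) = -10.35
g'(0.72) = -0.76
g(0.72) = 1.20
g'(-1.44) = -23.44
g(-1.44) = -16.27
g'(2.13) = 0.83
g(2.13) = 1.62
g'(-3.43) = 0.55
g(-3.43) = -9.98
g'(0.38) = -2.48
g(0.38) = 1.70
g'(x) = (-10*x - 6)*(7*x^3 - 7*x^2 + 9*x + 4)/(5*x^2 + 6*x + 1)^2 + (21*x^2 - 14*x + 9)/(5*x^2 + 6*x + 1) = (35*x^4 + 84*x^3 - 66*x^2 - 54*x - 15)/(25*x^4 + 60*x^3 + 46*x^2 + 12*x + 1)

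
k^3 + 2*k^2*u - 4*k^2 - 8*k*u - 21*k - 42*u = (k - 7)*(k + 3)*(k + 2*u)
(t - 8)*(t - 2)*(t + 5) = t^3 - 5*t^2 - 34*t + 80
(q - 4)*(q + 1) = q^2 - 3*q - 4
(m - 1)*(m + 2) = m^2 + m - 2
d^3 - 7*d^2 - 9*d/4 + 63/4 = (d - 7)*(d - 3/2)*(d + 3/2)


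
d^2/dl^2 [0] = 0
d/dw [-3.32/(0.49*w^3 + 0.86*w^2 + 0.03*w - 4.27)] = (4.8804*w^2 + 5.7104*w + 0.0996)/(0.49*w^3 + 0.86*w^2 + 0.03*w - 4.27)^2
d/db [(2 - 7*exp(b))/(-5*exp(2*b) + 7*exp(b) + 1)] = (-35*exp(2*b) + 20*exp(b) - 21)*exp(b)/(25*exp(4*b) - 70*exp(3*b) + 39*exp(2*b) + 14*exp(b) + 1)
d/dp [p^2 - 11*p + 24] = 2*p - 11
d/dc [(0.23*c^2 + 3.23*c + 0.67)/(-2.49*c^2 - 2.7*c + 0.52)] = (7.4217*c^2 + 3.5758*c + 3.4886)/(6.2001*c^4 + 13.446*c^3 + 4.7004*c^2 - 2.808*c + 0.2704)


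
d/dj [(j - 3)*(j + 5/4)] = 2*j - 7/4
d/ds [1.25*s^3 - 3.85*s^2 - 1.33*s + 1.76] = 3.75*s^2 - 7.7*s - 1.33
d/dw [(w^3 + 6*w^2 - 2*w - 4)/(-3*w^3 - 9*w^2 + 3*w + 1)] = (9*w^4 - 6*w^3 - 33*w^2 - 60*w + 10)/(9*w^6 + 54*w^5 + 63*w^4 - 60*w^3 - 9*w^2 + 6*w + 1)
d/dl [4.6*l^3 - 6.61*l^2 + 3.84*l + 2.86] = 13.8*l^2 - 13.22*l + 3.84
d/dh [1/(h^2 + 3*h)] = (-2*h - 3)/(h^2*(h + 3)^2)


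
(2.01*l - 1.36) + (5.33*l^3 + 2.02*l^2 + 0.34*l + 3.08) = 5.33*l^3 + 2.02*l^2 + 2.35*l + 1.72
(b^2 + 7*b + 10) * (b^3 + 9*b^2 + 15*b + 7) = b^5 + 16*b^4 + 88*b^3 + 202*b^2 + 199*b + 70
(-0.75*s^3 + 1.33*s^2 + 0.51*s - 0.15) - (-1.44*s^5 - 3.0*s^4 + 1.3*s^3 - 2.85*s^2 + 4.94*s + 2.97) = 1.44*s^5 + 3.0*s^4 - 2.05*s^3 + 4.18*s^2 - 4.43*s - 3.12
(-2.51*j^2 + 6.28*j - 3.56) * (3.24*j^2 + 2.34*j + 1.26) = -8.1324*j^4 + 14.4738*j^3 - 0.00180000000000113*j^2 - 0.417599999999998*j - 4.4856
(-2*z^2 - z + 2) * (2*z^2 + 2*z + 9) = -4*z^4 - 6*z^3 - 16*z^2 - 5*z + 18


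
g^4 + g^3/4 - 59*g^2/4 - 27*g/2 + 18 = (g - 4)*(g - 3/4)*(g + 2)*(g + 3)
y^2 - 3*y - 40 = (y - 8)*(y + 5)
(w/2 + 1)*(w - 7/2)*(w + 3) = w^3/2 + 3*w^2/4 - 23*w/4 - 21/2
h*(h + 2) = h^2 + 2*h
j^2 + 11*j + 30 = (j + 5)*(j + 6)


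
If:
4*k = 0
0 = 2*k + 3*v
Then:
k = 0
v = 0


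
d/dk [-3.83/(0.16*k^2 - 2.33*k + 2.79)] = (1.2256*k - 8.9239)/(0.16*k^2 - 2.33*k + 2.79)^2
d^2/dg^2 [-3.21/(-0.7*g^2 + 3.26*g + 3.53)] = (3.1458*g^2 - 14.65044*g - 3.21*(1.4*g - 3.26)*(2.8*g - 6.52) - 15.86382)/(-0.7*g^2 + 3.26*g + 3.53)^3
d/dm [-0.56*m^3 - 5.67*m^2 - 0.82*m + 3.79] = -1.68*m^2 - 11.34*m - 0.82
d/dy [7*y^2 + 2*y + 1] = 14*y + 2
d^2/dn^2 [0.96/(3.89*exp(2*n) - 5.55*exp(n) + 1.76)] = ((5.328 - 14.9376*exp(n))*(3.89*exp(2*n) - 5.55*exp(n) + 1.76) + 0.96*(7.78*exp(n) - 5.55)*(15.56*exp(n) - 11.1)*exp(n))*exp(n)/(3.89*exp(2*n) - 5.55*exp(n) + 1.76)^3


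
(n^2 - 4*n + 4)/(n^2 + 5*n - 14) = (n - 2)/(n + 7)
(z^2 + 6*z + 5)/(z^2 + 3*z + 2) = (z + 5)/(z + 2)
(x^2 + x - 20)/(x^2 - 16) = (x + 5)/(x + 4)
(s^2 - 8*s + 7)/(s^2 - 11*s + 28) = (s - 1)/(s - 4)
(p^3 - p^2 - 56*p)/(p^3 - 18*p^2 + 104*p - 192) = p*(p + 7)/(p^2 - 10*p + 24)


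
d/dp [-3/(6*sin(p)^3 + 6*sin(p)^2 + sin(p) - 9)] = 3*(18*sin(p)^2 + 12*sin(p) + 1)*cos(p)/(6*sin(p)^3 + 6*sin(p)^2 + sin(p) - 9)^2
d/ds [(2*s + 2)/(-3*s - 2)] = 2/(3*s + 2)^2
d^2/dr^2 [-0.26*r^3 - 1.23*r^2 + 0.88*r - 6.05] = -1.56*r - 2.46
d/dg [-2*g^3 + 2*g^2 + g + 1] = -6*g^2 + 4*g + 1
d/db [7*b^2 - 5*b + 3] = 14*b - 5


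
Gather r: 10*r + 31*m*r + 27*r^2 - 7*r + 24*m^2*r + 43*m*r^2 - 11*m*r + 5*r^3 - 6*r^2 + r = 5*r^3 + r^2*(43*m + 21) + r*(24*m^2 + 20*m + 4)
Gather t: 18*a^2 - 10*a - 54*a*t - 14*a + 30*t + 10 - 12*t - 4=18*a^2 - 24*a + t*(18 - 54*a) + 6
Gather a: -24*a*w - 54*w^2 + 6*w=-24*a*w - 54*w^2 + 6*w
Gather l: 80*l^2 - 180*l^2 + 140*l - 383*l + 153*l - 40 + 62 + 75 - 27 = -100*l^2 - 90*l + 70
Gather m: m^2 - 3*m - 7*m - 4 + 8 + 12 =m^2 - 10*m + 16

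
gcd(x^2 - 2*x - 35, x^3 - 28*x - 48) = 1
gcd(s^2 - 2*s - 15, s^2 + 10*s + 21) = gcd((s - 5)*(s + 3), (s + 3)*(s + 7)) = s + 3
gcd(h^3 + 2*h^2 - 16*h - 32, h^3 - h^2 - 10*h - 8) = h^2 - 2*h - 8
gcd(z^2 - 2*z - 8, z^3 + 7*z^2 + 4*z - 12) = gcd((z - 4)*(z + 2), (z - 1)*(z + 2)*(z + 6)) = z + 2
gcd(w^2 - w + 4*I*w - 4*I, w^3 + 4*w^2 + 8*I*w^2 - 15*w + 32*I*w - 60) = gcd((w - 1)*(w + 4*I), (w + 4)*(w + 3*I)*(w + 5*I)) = 1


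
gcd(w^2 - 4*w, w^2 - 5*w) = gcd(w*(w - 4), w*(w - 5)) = w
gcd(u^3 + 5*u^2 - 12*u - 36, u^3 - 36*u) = u + 6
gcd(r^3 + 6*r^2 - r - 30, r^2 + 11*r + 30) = r + 5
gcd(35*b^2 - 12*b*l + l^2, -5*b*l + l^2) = 5*b - l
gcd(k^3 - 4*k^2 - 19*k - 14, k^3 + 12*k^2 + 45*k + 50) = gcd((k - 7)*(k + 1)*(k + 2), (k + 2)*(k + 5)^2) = k + 2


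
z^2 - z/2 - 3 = (z - 2)*(z + 3/2)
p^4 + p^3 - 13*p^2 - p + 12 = (p - 3)*(p - 1)*(p + 1)*(p + 4)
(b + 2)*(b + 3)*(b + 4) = b^3 + 9*b^2 + 26*b + 24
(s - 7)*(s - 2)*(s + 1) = s^3 - 8*s^2 + 5*s + 14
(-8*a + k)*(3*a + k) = -24*a^2 - 5*a*k + k^2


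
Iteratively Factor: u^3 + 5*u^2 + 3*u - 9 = (u - 1)*(u^2 + 6*u + 9) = (u - 1)*(u + 3)*(u + 3)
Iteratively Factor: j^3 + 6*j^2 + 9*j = (j + 3)*(j^2 + 3*j) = (j + 3)^2*(j)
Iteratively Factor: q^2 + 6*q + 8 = (q + 2)*(q + 4)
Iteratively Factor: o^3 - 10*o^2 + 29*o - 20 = (o - 4)*(o^2 - 6*o + 5) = (o - 4)*(o - 1)*(o - 5)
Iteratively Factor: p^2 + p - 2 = (p - 1)*(p + 2)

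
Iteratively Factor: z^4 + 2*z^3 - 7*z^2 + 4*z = (z + 4)*(z^3 - 2*z^2 + z) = (z - 1)*(z + 4)*(z^2 - z) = (z - 1)^2*(z + 4)*(z)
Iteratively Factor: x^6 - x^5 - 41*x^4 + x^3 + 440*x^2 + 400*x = (x + 1)*(x^5 - 2*x^4 - 39*x^3 + 40*x^2 + 400*x) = x*(x + 1)*(x^4 - 2*x^3 - 39*x^2 + 40*x + 400) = x*(x - 5)*(x + 1)*(x^3 + 3*x^2 - 24*x - 80) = x*(x - 5)*(x + 1)*(x + 4)*(x^2 - x - 20) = x*(x - 5)^2*(x + 1)*(x + 4)*(x + 4)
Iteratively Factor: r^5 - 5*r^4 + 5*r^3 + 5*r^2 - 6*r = (r - 2)*(r^4 - 3*r^3 - r^2 + 3*r) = (r - 2)*(r - 1)*(r^3 - 2*r^2 - 3*r) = (r - 2)*(r - 1)*(r + 1)*(r^2 - 3*r) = (r - 3)*(r - 2)*(r - 1)*(r + 1)*(r)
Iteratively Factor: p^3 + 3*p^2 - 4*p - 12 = (p - 2)*(p^2 + 5*p + 6) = (p - 2)*(p + 3)*(p + 2)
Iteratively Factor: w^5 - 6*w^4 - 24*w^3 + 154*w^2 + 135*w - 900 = (w + 4)*(w^4 - 10*w^3 + 16*w^2 + 90*w - 225) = (w + 3)*(w + 4)*(w^3 - 13*w^2 + 55*w - 75) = (w - 5)*(w + 3)*(w + 4)*(w^2 - 8*w + 15) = (w - 5)^2*(w + 3)*(w + 4)*(w - 3)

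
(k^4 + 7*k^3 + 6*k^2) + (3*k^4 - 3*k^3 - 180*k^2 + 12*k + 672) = 4*k^4 + 4*k^3 - 174*k^2 + 12*k + 672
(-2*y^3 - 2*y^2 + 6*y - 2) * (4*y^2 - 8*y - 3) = -8*y^5 + 8*y^4 + 46*y^3 - 50*y^2 - 2*y + 6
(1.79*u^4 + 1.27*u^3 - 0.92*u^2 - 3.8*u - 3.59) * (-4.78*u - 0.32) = -8.5562*u^5 - 6.6434*u^4 + 3.9912*u^3 + 18.4584*u^2 + 18.3762*u + 1.1488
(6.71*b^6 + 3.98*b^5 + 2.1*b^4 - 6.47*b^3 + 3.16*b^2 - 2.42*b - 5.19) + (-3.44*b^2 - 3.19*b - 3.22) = 6.71*b^6 + 3.98*b^5 + 2.1*b^4 - 6.47*b^3 - 0.28*b^2 - 5.61*b - 8.41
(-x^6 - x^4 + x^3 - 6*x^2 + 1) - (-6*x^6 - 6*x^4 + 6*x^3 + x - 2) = 5*x^6 + 5*x^4 - 5*x^3 - 6*x^2 - x + 3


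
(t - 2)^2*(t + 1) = t^3 - 3*t^2 + 4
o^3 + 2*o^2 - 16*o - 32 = (o - 4)*(o + 2)*(o + 4)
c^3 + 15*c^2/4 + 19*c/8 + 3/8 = (c + 1/4)*(c + 1/2)*(c + 3)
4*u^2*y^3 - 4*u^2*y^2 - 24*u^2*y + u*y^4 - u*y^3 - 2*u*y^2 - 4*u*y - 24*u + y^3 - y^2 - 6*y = (4*u + y)*(y - 3)*(y + 2)*(u*y + 1)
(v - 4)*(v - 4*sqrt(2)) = v^2 - 4*sqrt(2)*v - 4*v + 16*sqrt(2)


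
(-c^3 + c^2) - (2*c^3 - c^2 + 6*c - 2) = -3*c^3 + 2*c^2 - 6*c + 2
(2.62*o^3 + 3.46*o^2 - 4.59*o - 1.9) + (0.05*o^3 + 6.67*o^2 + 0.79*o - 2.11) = 2.67*o^3 + 10.13*o^2 - 3.8*o - 4.01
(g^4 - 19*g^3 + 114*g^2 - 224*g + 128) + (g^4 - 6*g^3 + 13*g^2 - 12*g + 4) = 2*g^4 - 25*g^3 + 127*g^2 - 236*g + 132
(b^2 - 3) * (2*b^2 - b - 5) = 2*b^4 - b^3 - 11*b^2 + 3*b + 15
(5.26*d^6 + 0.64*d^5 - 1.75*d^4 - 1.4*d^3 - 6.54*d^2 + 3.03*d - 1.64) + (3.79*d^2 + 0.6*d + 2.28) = 5.26*d^6 + 0.64*d^5 - 1.75*d^4 - 1.4*d^3 - 2.75*d^2 + 3.63*d + 0.64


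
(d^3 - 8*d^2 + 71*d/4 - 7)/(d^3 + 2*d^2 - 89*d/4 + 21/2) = (d - 4)/(d + 6)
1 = 1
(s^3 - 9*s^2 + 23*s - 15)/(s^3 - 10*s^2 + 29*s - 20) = (s - 3)/(s - 4)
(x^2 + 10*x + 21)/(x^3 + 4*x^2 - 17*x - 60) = (x + 7)/(x^2 + x - 20)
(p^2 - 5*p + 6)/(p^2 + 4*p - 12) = (p - 3)/(p + 6)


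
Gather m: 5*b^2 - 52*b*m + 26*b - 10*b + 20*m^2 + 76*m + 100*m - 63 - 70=5*b^2 + 16*b + 20*m^2 + m*(176 - 52*b) - 133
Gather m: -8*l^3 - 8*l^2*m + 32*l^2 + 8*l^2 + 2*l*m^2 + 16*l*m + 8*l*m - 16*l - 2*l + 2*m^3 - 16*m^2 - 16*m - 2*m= -8*l^3 + 40*l^2 - 18*l + 2*m^3 + m^2*(2*l - 16) + m*(-8*l^2 + 24*l - 18)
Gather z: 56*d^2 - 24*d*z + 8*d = 56*d^2 - 24*d*z + 8*d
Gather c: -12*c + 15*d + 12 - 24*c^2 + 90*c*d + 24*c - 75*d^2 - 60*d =-24*c^2 + c*(90*d + 12) - 75*d^2 - 45*d + 12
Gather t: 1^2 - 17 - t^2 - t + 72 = -t^2 - t + 56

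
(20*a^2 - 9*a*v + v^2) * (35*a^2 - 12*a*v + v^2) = 700*a^4 - 555*a^3*v + 163*a^2*v^2 - 21*a*v^3 + v^4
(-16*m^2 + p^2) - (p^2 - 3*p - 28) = -16*m^2 + 3*p + 28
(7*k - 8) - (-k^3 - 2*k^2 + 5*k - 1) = k^3 + 2*k^2 + 2*k - 7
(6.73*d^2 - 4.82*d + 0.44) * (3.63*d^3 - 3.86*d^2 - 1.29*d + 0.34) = 24.4299*d^5 - 43.4744*d^4 + 11.5207*d^3 + 6.8076*d^2 - 2.2064*d + 0.1496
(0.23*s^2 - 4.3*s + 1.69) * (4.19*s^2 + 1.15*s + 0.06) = 0.9637*s^4 - 17.7525*s^3 + 2.1499*s^2 + 1.6855*s + 0.1014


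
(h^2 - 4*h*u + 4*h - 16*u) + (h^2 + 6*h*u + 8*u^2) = 2*h^2 + 2*h*u + 4*h + 8*u^2 - 16*u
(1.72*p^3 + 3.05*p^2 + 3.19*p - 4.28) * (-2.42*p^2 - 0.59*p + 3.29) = -4.1624*p^5 - 8.3958*p^4 - 3.8605*p^3 + 18.51*p^2 + 13.0203*p - 14.0812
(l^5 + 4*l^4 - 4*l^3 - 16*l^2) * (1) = l^5 + 4*l^4 - 4*l^3 - 16*l^2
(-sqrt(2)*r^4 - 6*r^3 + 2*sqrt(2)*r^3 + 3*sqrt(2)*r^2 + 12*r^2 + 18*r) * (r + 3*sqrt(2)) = -sqrt(2)*r^5 - 12*r^4 + 2*sqrt(2)*r^4 - 15*sqrt(2)*r^3 + 24*r^3 + 36*r^2 + 36*sqrt(2)*r^2 + 54*sqrt(2)*r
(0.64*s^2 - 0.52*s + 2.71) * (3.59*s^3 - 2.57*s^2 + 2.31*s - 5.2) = 2.2976*s^5 - 3.5116*s^4 + 12.5437*s^3 - 11.4939*s^2 + 8.9641*s - 14.092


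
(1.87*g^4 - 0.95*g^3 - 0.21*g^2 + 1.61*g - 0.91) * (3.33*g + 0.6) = 6.2271*g^5 - 2.0415*g^4 - 1.2693*g^3 + 5.2353*g^2 - 2.0643*g - 0.546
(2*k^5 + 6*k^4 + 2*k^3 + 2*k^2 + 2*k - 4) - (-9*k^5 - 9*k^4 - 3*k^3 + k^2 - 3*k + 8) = 11*k^5 + 15*k^4 + 5*k^3 + k^2 + 5*k - 12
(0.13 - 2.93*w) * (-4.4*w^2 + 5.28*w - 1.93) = 12.892*w^3 - 16.0424*w^2 + 6.3413*w - 0.2509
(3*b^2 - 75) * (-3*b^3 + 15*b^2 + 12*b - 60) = -9*b^5 + 45*b^4 + 261*b^3 - 1305*b^2 - 900*b + 4500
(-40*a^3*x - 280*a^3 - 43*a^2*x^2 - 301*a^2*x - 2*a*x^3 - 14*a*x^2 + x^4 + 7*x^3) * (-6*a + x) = 240*a^4*x + 1680*a^4 + 218*a^3*x^2 + 1526*a^3*x - 31*a^2*x^3 - 217*a^2*x^2 - 8*a*x^4 - 56*a*x^3 + x^5 + 7*x^4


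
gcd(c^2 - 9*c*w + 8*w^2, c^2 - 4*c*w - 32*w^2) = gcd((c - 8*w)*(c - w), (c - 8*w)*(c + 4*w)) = -c + 8*w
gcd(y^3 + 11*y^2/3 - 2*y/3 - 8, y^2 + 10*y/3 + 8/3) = y + 2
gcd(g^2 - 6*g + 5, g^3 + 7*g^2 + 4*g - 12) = g - 1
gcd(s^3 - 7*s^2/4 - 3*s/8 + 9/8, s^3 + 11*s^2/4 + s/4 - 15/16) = s + 3/4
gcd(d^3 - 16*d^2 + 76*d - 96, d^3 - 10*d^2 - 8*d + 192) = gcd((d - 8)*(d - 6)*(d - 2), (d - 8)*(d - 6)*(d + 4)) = d^2 - 14*d + 48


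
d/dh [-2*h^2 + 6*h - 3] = 6 - 4*h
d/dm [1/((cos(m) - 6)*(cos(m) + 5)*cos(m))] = (3*sin(m) - 30*sin(m)/cos(m)^2 - 2*tan(m))/((cos(m) - 6)^2*(cos(m) + 5)^2)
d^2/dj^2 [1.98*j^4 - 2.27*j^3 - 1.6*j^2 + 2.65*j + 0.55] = 23.76*j^2 - 13.62*j - 3.2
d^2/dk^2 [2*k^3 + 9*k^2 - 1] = 12*k + 18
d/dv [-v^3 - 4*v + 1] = -3*v^2 - 4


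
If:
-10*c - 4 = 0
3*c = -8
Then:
No Solution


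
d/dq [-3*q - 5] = -3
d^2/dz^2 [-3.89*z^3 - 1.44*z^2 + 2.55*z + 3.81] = -23.34*z - 2.88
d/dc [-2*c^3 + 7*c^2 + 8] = 2*c*(7 - 3*c)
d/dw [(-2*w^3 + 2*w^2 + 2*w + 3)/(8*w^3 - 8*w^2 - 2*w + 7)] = 2*(-12*w^3 - 51*w^2 + 38*w + 10)/(64*w^6 - 128*w^5 + 32*w^4 + 144*w^3 - 108*w^2 - 28*w + 49)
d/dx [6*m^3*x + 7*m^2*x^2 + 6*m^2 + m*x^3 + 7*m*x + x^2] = 6*m^3 + 14*m^2*x + 3*m*x^2 + 7*m + 2*x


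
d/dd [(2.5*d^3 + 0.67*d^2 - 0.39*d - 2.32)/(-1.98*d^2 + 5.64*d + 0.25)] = (-4.95*d^4 + 28.2*d^3 + 4.8816*d^2 - 8.8522*d + 12.9873)/(3.9204*d^4 - 22.3344*d^3 + 30.8196*d^2 + 2.82*d + 0.0625)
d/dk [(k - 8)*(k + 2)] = 2*k - 6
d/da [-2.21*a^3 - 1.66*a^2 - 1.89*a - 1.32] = -6.63*a^2 - 3.32*a - 1.89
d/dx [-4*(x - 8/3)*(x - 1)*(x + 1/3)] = -12*x^2 + 80*x/3 - 52/9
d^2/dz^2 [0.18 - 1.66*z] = 0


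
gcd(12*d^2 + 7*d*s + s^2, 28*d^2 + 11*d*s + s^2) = 4*d + s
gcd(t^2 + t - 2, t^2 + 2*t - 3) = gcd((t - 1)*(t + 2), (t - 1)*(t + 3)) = t - 1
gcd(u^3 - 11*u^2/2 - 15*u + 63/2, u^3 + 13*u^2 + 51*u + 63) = u + 3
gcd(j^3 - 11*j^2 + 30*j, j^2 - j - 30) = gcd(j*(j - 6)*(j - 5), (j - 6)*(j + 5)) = j - 6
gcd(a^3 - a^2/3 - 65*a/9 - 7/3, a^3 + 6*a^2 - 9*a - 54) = a - 3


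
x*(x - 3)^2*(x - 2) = x^4 - 8*x^3 + 21*x^2 - 18*x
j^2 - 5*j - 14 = (j - 7)*(j + 2)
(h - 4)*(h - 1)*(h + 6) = h^3 + h^2 - 26*h + 24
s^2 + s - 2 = (s - 1)*(s + 2)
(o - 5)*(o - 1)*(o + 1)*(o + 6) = o^4 + o^3 - 31*o^2 - o + 30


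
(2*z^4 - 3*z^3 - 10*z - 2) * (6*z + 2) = 12*z^5 - 14*z^4 - 6*z^3 - 60*z^2 - 32*z - 4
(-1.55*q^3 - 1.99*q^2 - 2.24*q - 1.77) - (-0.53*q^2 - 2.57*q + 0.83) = -1.55*q^3 - 1.46*q^2 + 0.33*q - 2.6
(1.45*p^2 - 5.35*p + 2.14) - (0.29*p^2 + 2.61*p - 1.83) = 1.16*p^2 - 7.96*p + 3.97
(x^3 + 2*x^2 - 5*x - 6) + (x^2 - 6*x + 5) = x^3 + 3*x^2 - 11*x - 1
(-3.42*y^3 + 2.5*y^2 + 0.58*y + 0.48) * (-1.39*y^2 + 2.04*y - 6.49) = 4.7538*y^5 - 10.4518*y^4 + 26.4896*y^3 - 15.709*y^2 - 2.785*y - 3.1152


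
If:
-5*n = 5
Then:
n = -1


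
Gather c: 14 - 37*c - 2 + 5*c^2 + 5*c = 5*c^2 - 32*c + 12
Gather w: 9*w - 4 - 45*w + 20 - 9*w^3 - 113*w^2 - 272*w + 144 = -9*w^3 - 113*w^2 - 308*w + 160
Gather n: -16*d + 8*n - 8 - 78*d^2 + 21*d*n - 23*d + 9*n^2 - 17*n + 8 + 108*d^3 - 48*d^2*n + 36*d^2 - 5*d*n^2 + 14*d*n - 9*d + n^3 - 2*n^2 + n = 108*d^3 - 42*d^2 - 48*d + n^3 + n^2*(7 - 5*d) + n*(-48*d^2 + 35*d - 8)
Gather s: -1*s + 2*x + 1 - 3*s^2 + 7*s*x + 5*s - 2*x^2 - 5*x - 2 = -3*s^2 + s*(7*x + 4) - 2*x^2 - 3*x - 1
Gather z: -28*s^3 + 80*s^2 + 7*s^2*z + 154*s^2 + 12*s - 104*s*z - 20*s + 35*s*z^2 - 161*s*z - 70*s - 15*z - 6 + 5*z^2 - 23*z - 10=-28*s^3 + 234*s^2 - 78*s + z^2*(35*s + 5) + z*(7*s^2 - 265*s - 38) - 16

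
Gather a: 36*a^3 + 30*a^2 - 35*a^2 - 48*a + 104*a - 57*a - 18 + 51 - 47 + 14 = 36*a^3 - 5*a^2 - a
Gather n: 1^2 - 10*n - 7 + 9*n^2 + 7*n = 9*n^2 - 3*n - 6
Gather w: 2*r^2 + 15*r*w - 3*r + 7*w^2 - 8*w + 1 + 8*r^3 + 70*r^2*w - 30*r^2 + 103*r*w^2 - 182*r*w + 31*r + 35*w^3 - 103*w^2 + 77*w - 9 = 8*r^3 - 28*r^2 + 28*r + 35*w^3 + w^2*(103*r - 96) + w*(70*r^2 - 167*r + 69) - 8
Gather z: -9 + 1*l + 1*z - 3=l + z - 12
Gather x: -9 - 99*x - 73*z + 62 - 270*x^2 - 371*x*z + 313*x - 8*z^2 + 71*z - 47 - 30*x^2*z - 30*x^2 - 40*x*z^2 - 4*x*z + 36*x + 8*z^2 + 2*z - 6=x^2*(-30*z - 300) + x*(-40*z^2 - 375*z + 250)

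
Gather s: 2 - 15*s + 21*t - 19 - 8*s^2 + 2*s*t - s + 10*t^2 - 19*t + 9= -8*s^2 + s*(2*t - 16) + 10*t^2 + 2*t - 8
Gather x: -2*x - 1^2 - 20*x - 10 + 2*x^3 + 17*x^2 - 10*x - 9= 2*x^3 + 17*x^2 - 32*x - 20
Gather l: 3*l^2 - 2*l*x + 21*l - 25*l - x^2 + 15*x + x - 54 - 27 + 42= 3*l^2 + l*(-2*x - 4) - x^2 + 16*x - 39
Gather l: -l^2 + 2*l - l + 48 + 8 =-l^2 + l + 56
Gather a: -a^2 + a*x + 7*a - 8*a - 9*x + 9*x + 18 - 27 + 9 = -a^2 + a*(x - 1)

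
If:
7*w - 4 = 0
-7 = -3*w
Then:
No Solution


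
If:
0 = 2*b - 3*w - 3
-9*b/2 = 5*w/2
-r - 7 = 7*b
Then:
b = 15/37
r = -364/37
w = -27/37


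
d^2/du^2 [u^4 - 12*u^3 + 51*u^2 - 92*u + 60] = 12*u^2 - 72*u + 102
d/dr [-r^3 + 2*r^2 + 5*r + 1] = -3*r^2 + 4*r + 5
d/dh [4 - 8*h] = -8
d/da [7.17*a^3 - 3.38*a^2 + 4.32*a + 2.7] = 21.51*a^2 - 6.76*a + 4.32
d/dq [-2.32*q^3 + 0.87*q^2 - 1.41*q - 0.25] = -6.96*q^2 + 1.74*q - 1.41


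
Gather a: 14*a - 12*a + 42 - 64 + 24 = 2*a + 2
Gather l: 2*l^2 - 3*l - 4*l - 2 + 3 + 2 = 2*l^2 - 7*l + 3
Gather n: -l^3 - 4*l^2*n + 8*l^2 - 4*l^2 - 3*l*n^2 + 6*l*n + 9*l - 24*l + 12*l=-l^3 + 4*l^2 - 3*l*n^2 - 3*l + n*(-4*l^2 + 6*l)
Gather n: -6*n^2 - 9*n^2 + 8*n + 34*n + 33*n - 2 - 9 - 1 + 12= -15*n^2 + 75*n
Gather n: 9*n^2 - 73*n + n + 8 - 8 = 9*n^2 - 72*n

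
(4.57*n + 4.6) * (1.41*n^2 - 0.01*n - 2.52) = 6.4437*n^3 + 6.4403*n^2 - 11.5624*n - 11.592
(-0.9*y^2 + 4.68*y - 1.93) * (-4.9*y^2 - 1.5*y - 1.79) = 4.41*y^4 - 21.582*y^3 + 4.048*y^2 - 5.4822*y + 3.4547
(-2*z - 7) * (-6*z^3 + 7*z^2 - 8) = 12*z^4 + 28*z^3 - 49*z^2 + 16*z + 56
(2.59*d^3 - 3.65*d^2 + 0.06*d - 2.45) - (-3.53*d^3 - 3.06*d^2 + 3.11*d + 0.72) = 6.12*d^3 - 0.59*d^2 - 3.05*d - 3.17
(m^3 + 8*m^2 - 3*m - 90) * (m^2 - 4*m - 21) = m^5 + 4*m^4 - 56*m^3 - 246*m^2 + 423*m + 1890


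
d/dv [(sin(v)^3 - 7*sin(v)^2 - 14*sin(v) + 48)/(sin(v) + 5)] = 2*(sin(v)^3 + 4*sin(v)^2 - 35*sin(v) - 59)*cos(v)/(sin(v) + 5)^2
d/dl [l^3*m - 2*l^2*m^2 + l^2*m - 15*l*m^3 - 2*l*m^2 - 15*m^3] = m*(3*l^2 - 4*l*m + 2*l - 15*m^2 - 2*m)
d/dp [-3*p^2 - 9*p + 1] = -6*p - 9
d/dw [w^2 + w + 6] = 2*w + 1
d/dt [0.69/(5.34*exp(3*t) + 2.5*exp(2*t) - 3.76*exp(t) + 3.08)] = (-11.0538*exp(2*t) - 3.45*exp(t) + 2.5944)*exp(t)/(5.34*exp(3*t) + 2.5*exp(2*t) - 3.76*exp(t) + 3.08)^2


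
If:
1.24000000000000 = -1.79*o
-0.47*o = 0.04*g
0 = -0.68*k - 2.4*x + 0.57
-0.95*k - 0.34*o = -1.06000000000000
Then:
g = 8.14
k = 1.36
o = -0.69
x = -0.15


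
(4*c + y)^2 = 16*c^2 + 8*c*y + y^2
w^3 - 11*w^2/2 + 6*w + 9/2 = (w - 3)^2*(w + 1/2)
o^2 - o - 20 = (o - 5)*(o + 4)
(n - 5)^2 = n^2 - 10*n + 25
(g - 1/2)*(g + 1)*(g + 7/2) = g^3 + 4*g^2 + 5*g/4 - 7/4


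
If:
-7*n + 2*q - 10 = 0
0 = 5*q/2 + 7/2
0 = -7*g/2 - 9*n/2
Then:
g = 576/245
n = -64/35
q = -7/5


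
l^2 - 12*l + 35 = (l - 7)*(l - 5)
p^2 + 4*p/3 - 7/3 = (p - 1)*(p + 7/3)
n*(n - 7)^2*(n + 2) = n^4 - 12*n^3 + 21*n^2 + 98*n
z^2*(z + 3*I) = z^3 + 3*I*z^2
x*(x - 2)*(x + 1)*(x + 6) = x^4 + 5*x^3 - 8*x^2 - 12*x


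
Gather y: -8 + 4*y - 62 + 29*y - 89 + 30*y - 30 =63*y - 189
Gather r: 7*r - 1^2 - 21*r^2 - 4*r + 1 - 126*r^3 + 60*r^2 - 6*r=-126*r^3 + 39*r^2 - 3*r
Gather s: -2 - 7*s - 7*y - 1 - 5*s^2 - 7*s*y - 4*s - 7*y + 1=-5*s^2 + s*(-7*y - 11) - 14*y - 2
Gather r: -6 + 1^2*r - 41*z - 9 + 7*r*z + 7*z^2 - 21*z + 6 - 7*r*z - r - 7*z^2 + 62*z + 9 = 0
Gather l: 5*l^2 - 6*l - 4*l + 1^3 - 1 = 5*l^2 - 10*l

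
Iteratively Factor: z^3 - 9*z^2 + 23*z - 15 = (z - 3)*(z^2 - 6*z + 5) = (z - 5)*(z - 3)*(z - 1)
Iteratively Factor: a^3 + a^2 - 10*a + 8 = (a - 2)*(a^2 + 3*a - 4) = (a - 2)*(a + 4)*(a - 1)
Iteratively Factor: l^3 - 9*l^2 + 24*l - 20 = (l - 2)*(l^2 - 7*l + 10) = (l - 2)^2*(l - 5)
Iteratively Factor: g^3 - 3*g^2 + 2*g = (g - 1)*(g^2 - 2*g) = (g - 2)*(g - 1)*(g)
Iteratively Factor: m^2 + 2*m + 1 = (m + 1)*(m + 1)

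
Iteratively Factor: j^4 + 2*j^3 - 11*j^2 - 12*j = (j + 1)*(j^3 + j^2 - 12*j) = (j - 3)*(j + 1)*(j^2 + 4*j) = (j - 3)*(j + 1)*(j + 4)*(j)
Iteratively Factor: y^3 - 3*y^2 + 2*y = (y)*(y^2 - 3*y + 2) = y*(y - 2)*(y - 1)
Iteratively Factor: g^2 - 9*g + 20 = (g - 5)*(g - 4)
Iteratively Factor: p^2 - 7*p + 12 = (p - 3)*(p - 4)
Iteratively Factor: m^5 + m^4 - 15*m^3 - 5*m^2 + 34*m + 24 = (m + 4)*(m^4 - 3*m^3 - 3*m^2 + 7*m + 6) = (m - 2)*(m + 4)*(m^3 - m^2 - 5*m - 3) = (m - 3)*(m - 2)*(m + 4)*(m^2 + 2*m + 1) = (m - 3)*(m - 2)*(m + 1)*(m + 4)*(m + 1)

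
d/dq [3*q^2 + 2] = 6*q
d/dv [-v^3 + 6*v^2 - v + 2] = -3*v^2 + 12*v - 1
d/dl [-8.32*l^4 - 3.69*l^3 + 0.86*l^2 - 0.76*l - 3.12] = -33.28*l^3 - 11.07*l^2 + 1.72*l - 0.76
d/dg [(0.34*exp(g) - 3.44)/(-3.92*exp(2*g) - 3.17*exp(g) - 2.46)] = (1.3328*exp(2*g) - 26.9696*exp(g) - 11.7412)*exp(g)/(15.3664*exp(4*g) + 24.8528*exp(3*g) + 29.3353*exp(2*g) + 15.5964*exp(g) + 6.0516)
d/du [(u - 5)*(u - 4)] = 2*u - 9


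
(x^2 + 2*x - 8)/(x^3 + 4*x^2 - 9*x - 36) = (x - 2)/(x^2 - 9)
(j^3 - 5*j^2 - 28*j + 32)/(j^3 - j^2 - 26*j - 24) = (j^2 - 9*j + 8)/(j^2 - 5*j - 6)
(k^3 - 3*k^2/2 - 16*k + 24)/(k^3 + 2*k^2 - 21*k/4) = 2*(k^2 - 16)/(k*(2*k + 7))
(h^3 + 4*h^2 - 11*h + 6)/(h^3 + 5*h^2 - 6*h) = (h - 1)/h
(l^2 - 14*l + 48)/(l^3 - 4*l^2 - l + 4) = (l^2 - 14*l + 48)/(l^3 - 4*l^2 - l + 4)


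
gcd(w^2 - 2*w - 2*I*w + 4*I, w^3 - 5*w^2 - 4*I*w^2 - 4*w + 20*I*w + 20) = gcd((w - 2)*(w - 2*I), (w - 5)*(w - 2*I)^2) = w - 2*I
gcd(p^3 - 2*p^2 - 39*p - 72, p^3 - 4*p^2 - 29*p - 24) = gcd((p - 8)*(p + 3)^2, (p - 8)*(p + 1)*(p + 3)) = p^2 - 5*p - 24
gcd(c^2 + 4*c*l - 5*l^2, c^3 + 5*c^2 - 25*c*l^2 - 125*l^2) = c + 5*l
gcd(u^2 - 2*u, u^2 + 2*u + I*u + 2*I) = 1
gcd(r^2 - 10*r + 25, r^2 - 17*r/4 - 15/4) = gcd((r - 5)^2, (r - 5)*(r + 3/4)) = r - 5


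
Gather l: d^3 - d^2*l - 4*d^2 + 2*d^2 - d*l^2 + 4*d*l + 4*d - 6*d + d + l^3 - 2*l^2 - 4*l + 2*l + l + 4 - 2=d^3 - 2*d^2 - d + l^3 + l^2*(-d - 2) + l*(-d^2 + 4*d - 1) + 2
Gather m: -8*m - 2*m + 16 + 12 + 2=30 - 10*m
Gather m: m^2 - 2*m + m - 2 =m^2 - m - 2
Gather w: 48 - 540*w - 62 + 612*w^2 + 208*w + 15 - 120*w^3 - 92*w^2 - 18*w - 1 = -120*w^3 + 520*w^2 - 350*w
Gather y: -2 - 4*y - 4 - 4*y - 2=-8*y - 8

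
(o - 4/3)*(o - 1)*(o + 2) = o^3 - o^2/3 - 10*o/3 + 8/3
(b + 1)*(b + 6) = b^2 + 7*b + 6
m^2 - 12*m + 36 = (m - 6)^2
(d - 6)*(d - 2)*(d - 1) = d^3 - 9*d^2 + 20*d - 12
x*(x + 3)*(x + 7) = x^3 + 10*x^2 + 21*x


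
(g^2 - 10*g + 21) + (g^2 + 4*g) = 2*g^2 - 6*g + 21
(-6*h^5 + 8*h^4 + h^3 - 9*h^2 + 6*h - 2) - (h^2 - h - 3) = -6*h^5 + 8*h^4 + h^3 - 10*h^2 + 7*h + 1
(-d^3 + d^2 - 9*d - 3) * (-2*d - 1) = 2*d^4 - d^3 + 17*d^2 + 15*d + 3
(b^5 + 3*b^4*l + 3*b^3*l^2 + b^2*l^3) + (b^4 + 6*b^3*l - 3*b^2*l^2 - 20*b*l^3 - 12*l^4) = b^5 + 3*b^4*l + b^4 + 3*b^3*l^2 + 6*b^3*l + b^2*l^3 - 3*b^2*l^2 - 20*b*l^3 - 12*l^4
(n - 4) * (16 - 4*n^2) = -4*n^3 + 16*n^2 + 16*n - 64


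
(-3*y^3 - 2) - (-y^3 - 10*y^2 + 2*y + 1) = -2*y^3 + 10*y^2 - 2*y - 3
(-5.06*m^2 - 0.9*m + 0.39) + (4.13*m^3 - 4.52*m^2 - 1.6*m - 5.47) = 4.13*m^3 - 9.58*m^2 - 2.5*m - 5.08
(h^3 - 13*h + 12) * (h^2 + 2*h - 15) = h^5 + 2*h^4 - 28*h^3 - 14*h^2 + 219*h - 180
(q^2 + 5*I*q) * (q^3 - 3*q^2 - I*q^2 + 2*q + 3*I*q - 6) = q^5 - 3*q^4 + 4*I*q^4 + 7*q^3 - 12*I*q^3 - 21*q^2 + 10*I*q^2 - 30*I*q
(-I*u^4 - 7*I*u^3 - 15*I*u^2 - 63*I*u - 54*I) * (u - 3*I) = -I*u^5 - 3*u^4 - 7*I*u^4 - 21*u^3 - 15*I*u^3 - 45*u^2 - 63*I*u^2 - 189*u - 54*I*u - 162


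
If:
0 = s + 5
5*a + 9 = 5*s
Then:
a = -34/5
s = -5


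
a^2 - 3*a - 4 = (a - 4)*(a + 1)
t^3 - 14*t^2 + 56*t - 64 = (t - 8)*(t - 4)*(t - 2)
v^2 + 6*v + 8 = (v + 2)*(v + 4)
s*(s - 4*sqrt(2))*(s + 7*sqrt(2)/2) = s^3 - sqrt(2)*s^2/2 - 28*s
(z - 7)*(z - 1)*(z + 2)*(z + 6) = z^4 - 45*z^2 - 40*z + 84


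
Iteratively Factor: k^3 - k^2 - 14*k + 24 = (k - 3)*(k^2 + 2*k - 8) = (k - 3)*(k + 4)*(k - 2)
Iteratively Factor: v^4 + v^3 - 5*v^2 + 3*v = (v + 3)*(v^3 - 2*v^2 + v) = v*(v + 3)*(v^2 - 2*v + 1) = v*(v - 1)*(v + 3)*(v - 1)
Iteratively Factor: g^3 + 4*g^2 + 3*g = (g + 3)*(g^2 + g) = (g + 1)*(g + 3)*(g)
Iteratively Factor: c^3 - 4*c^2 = (c)*(c^2 - 4*c) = c^2*(c - 4)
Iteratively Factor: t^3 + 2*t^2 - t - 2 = (t - 1)*(t^2 + 3*t + 2) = (t - 1)*(t + 1)*(t + 2)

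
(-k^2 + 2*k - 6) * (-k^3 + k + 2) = k^5 - 2*k^4 + 5*k^3 - 2*k - 12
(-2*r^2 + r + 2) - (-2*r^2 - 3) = r + 5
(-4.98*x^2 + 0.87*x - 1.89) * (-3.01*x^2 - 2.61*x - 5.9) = 14.9898*x^4 + 10.3791*x^3 + 32.8002*x^2 - 0.200100000000001*x + 11.151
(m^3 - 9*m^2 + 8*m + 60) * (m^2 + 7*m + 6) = m^5 - 2*m^4 - 49*m^3 + 62*m^2 + 468*m + 360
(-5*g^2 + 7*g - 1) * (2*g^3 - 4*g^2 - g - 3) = -10*g^5 + 34*g^4 - 25*g^3 + 12*g^2 - 20*g + 3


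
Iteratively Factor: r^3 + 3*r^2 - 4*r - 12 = (r + 2)*(r^2 + r - 6) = (r + 2)*(r + 3)*(r - 2)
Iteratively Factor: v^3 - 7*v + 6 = (v - 2)*(v^2 + 2*v - 3) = (v - 2)*(v - 1)*(v + 3)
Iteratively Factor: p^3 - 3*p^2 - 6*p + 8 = (p - 1)*(p^2 - 2*p - 8) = (p - 1)*(p + 2)*(p - 4)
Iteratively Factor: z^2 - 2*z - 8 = (z + 2)*(z - 4)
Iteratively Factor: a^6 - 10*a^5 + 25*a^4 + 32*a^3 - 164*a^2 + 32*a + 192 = (a - 3)*(a^5 - 7*a^4 + 4*a^3 + 44*a^2 - 32*a - 64) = (a - 4)*(a - 3)*(a^4 - 3*a^3 - 8*a^2 + 12*a + 16) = (a - 4)*(a - 3)*(a - 2)*(a^3 - a^2 - 10*a - 8) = (a - 4)^2*(a - 3)*(a - 2)*(a^2 + 3*a + 2) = (a - 4)^2*(a - 3)*(a - 2)*(a + 1)*(a + 2)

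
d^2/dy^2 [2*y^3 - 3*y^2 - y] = 12*y - 6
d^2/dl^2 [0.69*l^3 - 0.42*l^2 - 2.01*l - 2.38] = 4.14*l - 0.84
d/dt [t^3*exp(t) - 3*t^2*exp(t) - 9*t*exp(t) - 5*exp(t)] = (t^3 - 15*t - 14)*exp(t)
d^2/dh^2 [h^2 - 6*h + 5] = 2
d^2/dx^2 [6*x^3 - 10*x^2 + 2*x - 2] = 36*x - 20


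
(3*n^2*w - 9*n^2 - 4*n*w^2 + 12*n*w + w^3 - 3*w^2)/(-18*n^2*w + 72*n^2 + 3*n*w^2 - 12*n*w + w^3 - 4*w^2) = (-n*w + 3*n + w^2 - 3*w)/(6*n*w - 24*n + w^2 - 4*w)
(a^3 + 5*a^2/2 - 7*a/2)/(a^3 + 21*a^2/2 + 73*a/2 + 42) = a*(a - 1)/(a^2 + 7*a + 12)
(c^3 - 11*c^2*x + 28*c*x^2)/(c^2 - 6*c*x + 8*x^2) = c*(-c + 7*x)/(-c + 2*x)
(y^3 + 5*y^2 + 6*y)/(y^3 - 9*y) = (y + 2)/(y - 3)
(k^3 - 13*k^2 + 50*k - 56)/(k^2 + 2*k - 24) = (k^2 - 9*k + 14)/(k + 6)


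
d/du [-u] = -1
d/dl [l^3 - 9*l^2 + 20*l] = 3*l^2 - 18*l + 20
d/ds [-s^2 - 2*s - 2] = -2*s - 2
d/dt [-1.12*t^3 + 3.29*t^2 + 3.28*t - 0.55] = -3.36*t^2 + 6.58*t + 3.28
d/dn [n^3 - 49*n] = 3*n^2 - 49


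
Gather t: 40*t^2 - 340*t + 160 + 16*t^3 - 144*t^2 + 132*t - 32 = 16*t^3 - 104*t^2 - 208*t + 128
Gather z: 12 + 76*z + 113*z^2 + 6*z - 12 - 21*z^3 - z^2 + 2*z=-21*z^3 + 112*z^2 + 84*z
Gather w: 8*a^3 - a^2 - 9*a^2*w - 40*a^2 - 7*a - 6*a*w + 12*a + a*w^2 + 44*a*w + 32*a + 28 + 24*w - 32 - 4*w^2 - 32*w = 8*a^3 - 41*a^2 + 37*a + w^2*(a - 4) + w*(-9*a^2 + 38*a - 8) - 4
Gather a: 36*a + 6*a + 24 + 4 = 42*a + 28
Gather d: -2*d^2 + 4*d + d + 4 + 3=-2*d^2 + 5*d + 7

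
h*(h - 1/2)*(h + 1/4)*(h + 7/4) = h^4 + 3*h^3/2 - 9*h^2/16 - 7*h/32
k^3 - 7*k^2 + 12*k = k*(k - 4)*(k - 3)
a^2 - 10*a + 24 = (a - 6)*(a - 4)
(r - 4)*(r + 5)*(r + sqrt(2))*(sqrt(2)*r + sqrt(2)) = sqrt(2)*r^4 + 2*r^3 + 2*sqrt(2)*r^3 - 19*sqrt(2)*r^2 + 4*r^2 - 38*r - 20*sqrt(2)*r - 40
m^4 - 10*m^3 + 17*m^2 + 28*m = m*(m - 7)*(m - 4)*(m + 1)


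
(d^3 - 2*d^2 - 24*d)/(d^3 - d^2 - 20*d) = (d - 6)/(d - 5)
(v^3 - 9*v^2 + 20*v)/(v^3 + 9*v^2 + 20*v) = (v^2 - 9*v + 20)/(v^2 + 9*v + 20)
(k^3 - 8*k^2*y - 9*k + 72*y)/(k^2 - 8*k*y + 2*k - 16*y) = (k^2 - 9)/(k + 2)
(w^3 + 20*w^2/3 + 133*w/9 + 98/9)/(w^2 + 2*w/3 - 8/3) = (9*w^2 + 42*w + 49)/(3*(3*w - 4))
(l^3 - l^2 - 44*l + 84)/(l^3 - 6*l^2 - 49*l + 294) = (l - 2)/(l - 7)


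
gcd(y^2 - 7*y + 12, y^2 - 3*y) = y - 3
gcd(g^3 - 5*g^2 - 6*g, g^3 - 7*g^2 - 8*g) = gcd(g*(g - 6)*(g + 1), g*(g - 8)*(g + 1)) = g^2 + g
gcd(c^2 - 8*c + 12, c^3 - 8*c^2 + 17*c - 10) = c - 2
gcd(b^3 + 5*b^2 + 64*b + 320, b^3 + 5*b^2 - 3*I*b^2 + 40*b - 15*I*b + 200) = b^2 + b*(5 - 8*I) - 40*I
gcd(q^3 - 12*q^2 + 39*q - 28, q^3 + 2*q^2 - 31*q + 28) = q^2 - 5*q + 4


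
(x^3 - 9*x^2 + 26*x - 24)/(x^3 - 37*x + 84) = (x - 2)/(x + 7)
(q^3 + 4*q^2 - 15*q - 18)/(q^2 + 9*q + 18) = (q^2 - 2*q - 3)/(q + 3)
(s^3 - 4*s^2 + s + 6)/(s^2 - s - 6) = (s^2 - s - 2)/(s + 2)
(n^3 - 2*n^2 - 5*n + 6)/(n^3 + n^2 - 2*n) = (n - 3)/n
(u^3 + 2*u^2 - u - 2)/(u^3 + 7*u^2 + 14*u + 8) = (u - 1)/(u + 4)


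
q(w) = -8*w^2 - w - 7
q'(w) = -16*w - 1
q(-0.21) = -7.14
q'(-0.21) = 2.36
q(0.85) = -13.63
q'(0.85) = -14.60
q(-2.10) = -40.18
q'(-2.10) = 32.60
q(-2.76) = -65.18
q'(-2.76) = 43.16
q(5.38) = -243.94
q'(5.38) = -87.08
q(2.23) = -49.01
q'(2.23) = -36.68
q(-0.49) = -8.43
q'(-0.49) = 6.84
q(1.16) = -18.92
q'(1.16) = -19.56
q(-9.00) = -646.00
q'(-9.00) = 143.00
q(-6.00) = -289.00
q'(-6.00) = 95.00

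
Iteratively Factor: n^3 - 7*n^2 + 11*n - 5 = (n - 1)*(n^2 - 6*n + 5) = (n - 1)^2*(n - 5)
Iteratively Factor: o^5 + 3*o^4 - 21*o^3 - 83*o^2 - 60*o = (o + 3)*(o^4 - 21*o^2 - 20*o) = (o - 5)*(o + 3)*(o^3 + 5*o^2 + 4*o) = (o - 5)*(o + 3)*(o + 4)*(o^2 + o) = (o - 5)*(o + 1)*(o + 3)*(o + 4)*(o)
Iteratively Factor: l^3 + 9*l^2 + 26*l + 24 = (l + 2)*(l^2 + 7*l + 12) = (l + 2)*(l + 3)*(l + 4)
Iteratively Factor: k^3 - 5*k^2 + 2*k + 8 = (k - 2)*(k^2 - 3*k - 4) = (k - 2)*(k + 1)*(k - 4)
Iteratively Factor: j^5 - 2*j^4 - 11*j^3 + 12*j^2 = (j)*(j^4 - 2*j^3 - 11*j^2 + 12*j) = j*(j + 3)*(j^3 - 5*j^2 + 4*j) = j*(j - 4)*(j + 3)*(j^2 - j) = j^2*(j - 4)*(j + 3)*(j - 1)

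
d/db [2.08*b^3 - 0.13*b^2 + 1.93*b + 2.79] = 6.24*b^2 - 0.26*b + 1.93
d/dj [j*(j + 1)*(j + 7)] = 3*j^2 + 16*j + 7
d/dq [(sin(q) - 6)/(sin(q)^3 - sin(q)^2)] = (19*sin(q) + cos(2*q) - 13)*cos(q)/((sin(q) - 1)^2*sin(q)^3)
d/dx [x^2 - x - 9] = 2*x - 1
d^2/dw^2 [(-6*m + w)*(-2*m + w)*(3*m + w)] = -10*m + 6*w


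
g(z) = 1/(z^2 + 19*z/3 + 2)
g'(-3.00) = -0.00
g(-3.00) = -0.12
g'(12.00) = 0.00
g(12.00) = 0.00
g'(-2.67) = -0.02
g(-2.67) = -0.13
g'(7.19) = -0.00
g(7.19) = 0.01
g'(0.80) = -0.13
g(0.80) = 0.13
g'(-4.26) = 0.05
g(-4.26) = -0.15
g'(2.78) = -0.02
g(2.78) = 0.04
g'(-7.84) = 0.05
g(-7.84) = 0.07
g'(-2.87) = -0.01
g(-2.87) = -0.13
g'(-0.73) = -1.12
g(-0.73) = -0.48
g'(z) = (-2*z - 19/3)/(z^2 + 19*z/3 + 2)^2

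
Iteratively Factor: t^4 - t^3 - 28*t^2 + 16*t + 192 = (t - 4)*(t^3 + 3*t^2 - 16*t - 48) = (t - 4)*(t + 4)*(t^2 - t - 12) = (t - 4)^2*(t + 4)*(t + 3)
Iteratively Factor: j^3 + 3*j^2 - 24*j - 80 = (j - 5)*(j^2 + 8*j + 16) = (j - 5)*(j + 4)*(j + 4)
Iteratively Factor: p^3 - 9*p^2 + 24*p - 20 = (p - 2)*(p^2 - 7*p + 10) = (p - 2)^2*(p - 5)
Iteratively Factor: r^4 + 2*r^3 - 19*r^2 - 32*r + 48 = (r - 1)*(r^3 + 3*r^2 - 16*r - 48) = (r - 1)*(r + 4)*(r^2 - r - 12) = (r - 4)*(r - 1)*(r + 4)*(r + 3)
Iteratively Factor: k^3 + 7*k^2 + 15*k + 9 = (k + 3)*(k^2 + 4*k + 3) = (k + 3)^2*(k + 1)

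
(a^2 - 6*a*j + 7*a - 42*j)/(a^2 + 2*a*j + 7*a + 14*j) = (a - 6*j)/(a + 2*j)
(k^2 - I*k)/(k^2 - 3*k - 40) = k*(-k + I)/(-k^2 + 3*k + 40)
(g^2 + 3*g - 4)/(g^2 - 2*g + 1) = (g + 4)/(g - 1)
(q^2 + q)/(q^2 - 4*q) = (q + 1)/(q - 4)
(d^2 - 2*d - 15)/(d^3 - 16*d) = (d^2 - 2*d - 15)/(d*(d^2 - 16))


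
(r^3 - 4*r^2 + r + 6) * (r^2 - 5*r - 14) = r^5 - 9*r^4 + 7*r^3 + 57*r^2 - 44*r - 84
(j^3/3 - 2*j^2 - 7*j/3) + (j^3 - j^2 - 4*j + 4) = 4*j^3/3 - 3*j^2 - 19*j/3 + 4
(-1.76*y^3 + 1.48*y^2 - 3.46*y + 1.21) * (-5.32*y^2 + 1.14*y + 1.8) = 9.3632*y^5 - 9.88*y^4 + 16.9264*y^3 - 7.7176*y^2 - 4.8486*y + 2.178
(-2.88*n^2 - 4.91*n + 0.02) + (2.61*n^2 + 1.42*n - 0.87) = -0.27*n^2 - 3.49*n - 0.85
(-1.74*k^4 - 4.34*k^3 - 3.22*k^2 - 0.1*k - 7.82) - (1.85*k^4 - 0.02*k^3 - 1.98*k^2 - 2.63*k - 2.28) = -3.59*k^4 - 4.32*k^3 - 1.24*k^2 + 2.53*k - 5.54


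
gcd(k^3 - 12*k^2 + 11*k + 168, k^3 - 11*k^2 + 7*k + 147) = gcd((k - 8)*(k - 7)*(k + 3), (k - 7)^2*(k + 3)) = k^2 - 4*k - 21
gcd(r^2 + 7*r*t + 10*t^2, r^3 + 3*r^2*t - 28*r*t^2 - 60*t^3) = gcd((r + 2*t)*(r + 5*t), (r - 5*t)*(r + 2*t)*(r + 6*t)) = r + 2*t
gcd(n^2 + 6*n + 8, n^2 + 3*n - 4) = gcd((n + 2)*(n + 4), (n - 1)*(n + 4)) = n + 4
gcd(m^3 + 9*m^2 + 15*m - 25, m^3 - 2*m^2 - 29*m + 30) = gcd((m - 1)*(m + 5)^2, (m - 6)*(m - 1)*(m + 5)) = m^2 + 4*m - 5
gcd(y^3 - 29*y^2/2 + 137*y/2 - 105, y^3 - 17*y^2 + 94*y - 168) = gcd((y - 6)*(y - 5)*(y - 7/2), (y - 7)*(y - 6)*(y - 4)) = y - 6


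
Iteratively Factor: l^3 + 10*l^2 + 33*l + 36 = (l + 3)*(l^2 + 7*l + 12) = (l + 3)*(l + 4)*(l + 3)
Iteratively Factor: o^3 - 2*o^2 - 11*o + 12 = (o - 1)*(o^2 - o - 12) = (o - 4)*(o - 1)*(o + 3)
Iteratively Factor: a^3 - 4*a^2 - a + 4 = (a - 1)*(a^2 - 3*a - 4) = (a - 1)*(a + 1)*(a - 4)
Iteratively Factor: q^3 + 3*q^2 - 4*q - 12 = (q - 2)*(q^2 + 5*q + 6) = (q - 2)*(q + 3)*(q + 2)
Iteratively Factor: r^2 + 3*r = (r)*(r + 3)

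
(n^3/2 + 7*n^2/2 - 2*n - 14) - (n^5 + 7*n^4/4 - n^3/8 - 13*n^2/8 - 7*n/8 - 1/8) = -n^5 - 7*n^4/4 + 5*n^3/8 + 41*n^2/8 - 9*n/8 - 111/8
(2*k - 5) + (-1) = 2*k - 6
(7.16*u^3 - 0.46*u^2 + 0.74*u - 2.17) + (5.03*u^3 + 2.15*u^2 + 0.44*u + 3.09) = 12.19*u^3 + 1.69*u^2 + 1.18*u + 0.92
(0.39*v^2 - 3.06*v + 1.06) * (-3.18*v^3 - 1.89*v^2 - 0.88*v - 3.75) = -1.2402*v^5 + 8.9937*v^4 + 2.0694*v^3 - 0.7731*v^2 + 10.5422*v - 3.975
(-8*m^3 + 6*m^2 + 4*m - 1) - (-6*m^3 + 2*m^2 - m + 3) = -2*m^3 + 4*m^2 + 5*m - 4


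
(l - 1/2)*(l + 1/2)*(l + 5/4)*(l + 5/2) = l^4 + 15*l^3/4 + 23*l^2/8 - 15*l/16 - 25/32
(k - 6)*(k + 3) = k^2 - 3*k - 18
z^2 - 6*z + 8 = (z - 4)*(z - 2)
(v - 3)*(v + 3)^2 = v^3 + 3*v^2 - 9*v - 27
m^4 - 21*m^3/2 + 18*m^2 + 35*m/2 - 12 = (m - 8)*(m - 3)*(m - 1/2)*(m + 1)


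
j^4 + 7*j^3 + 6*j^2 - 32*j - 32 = (j - 2)*(j + 1)*(j + 4)^2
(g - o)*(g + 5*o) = g^2 + 4*g*o - 5*o^2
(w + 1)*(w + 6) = w^2 + 7*w + 6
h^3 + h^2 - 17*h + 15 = (h - 3)*(h - 1)*(h + 5)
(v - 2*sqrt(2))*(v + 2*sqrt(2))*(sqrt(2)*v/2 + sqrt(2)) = sqrt(2)*v^3/2 + sqrt(2)*v^2 - 4*sqrt(2)*v - 8*sqrt(2)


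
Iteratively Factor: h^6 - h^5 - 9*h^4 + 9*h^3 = (h - 3)*(h^5 + 2*h^4 - 3*h^3) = h*(h - 3)*(h^4 + 2*h^3 - 3*h^2) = h*(h - 3)*(h + 3)*(h^3 - h^2) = h^2*(h - 3)*(h + 3)*(h^2 - h) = h^3*(h - 3)*(h + 3)*(h - 1)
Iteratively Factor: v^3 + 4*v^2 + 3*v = (v + 3)*(v^2 + v) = v*(v + 3)*(v + 1)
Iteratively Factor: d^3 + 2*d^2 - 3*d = (d)*(d^2 + 2*d - 3) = d*(d + 3)*(d - 1)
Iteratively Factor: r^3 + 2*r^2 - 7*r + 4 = (r - 1)*(r^2 + 3*r - 4) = (r - 1)*(r + 4)*(r - 1)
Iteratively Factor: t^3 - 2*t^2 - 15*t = (t + 3)*(t^2 - 5*t) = t*(t + 3)*(t - 5)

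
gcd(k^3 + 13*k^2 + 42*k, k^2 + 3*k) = k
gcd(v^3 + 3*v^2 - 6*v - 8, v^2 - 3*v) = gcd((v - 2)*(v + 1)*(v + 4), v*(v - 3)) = 1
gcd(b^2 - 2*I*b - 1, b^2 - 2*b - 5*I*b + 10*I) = 1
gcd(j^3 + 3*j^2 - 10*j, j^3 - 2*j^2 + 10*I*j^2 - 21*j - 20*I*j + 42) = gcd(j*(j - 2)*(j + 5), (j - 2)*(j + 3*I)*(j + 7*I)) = j - 2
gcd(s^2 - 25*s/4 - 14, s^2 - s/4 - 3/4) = 1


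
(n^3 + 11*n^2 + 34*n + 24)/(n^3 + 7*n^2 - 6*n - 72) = (n + 1)/(n - 3)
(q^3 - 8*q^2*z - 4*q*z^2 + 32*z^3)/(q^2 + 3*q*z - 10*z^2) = (q^2 - 6*q*z - 16*z^2)/(q + 5*z)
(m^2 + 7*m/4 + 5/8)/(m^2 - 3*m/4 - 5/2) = (m + 1/2)/(m - 2)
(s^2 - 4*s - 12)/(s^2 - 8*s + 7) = (s^2 - 4*s - 12)/(s^2 - 8*s + 7)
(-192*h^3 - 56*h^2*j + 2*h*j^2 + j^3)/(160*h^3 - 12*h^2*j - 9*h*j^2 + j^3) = (-6*h - j)/(5*h - j)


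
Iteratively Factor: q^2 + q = (q)*(q + 1)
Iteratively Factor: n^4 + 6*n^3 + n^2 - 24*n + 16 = (n + 4)*(n^3 + 2*n^2 - 7*n + 4) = (n - 1)*(n + 4)*(n^2 + 3*n - 4) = (n - 1)^2*(n + 4)*(n + 4)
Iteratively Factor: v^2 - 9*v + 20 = (v - 4)*(v - 5)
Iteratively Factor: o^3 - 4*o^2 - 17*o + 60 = (o - 5)*(o^2 + o - 12) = (o - 5)*(o - 3)*(o + 4)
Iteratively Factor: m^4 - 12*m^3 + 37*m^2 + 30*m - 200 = (m + 2)*(m^3 - 14*m^2 + 65*m - 100) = (m - 5)*(m + 2)*(m^2 - 9*m + 20) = (m - 5)^2*(m + 2)*(m - 4)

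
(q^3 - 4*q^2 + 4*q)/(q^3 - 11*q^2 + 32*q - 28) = q/(q - 7)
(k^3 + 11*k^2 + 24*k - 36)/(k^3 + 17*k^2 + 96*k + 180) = (k - 1)/(k + 5)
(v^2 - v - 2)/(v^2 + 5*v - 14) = (v + 1)/(v + 7)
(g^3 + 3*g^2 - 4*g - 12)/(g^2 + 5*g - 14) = (g^2 + 5*g + 6)/(g + 7)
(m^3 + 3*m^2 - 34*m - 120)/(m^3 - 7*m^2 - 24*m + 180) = (m + 4)/(m - 6)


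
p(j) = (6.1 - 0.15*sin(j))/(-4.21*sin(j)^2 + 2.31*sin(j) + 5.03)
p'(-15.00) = 12.07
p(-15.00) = 3.55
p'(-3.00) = 1.03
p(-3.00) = 1.32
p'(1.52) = 0.18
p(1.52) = 1.90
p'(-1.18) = -48.19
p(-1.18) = -8.85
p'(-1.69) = 3.95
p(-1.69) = -4.42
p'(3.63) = 3.79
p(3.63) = 2.04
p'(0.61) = 0.48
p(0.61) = 1.21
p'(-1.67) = 3.19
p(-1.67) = -4.35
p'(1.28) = 0.85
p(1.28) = 1.76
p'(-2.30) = 38.17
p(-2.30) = 6.43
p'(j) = (6.1 - 0.15*sin(j))*(8.42*sin(j)*cos(j) - 2.31*cos(j))/(-4.21*sin(j)^2 + 2.31*sin(j) + 5.03)^2 - 0.15*cos(j)/(-4.21*sin(j)^2 + 2.31*sin(j) + 5.03) = (-0.6315*sin(j)^2 + 51.362*sin(j) - 14.8455)*cos(j)/(17.7241*sin(j)^4 - 19.4502*sin(j)^3 - 37.0165*sin(j)^2 + 23.2386*sin(j) + 25.3009)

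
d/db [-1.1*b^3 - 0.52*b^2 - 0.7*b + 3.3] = -3.3*b^2 - 1.04*b - 0.7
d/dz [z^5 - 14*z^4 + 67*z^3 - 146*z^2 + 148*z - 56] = 5*z^4 - 56*z^3 + 201*z^2 - 292*z + 148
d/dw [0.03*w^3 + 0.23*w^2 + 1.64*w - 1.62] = 0.09*w^2 + 0.46*w + 1.64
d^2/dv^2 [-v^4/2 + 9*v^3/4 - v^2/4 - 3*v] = -6*v^2 + 27*v/2 - 1/2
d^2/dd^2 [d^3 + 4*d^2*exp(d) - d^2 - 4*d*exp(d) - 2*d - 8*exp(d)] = 4*d^2*exp(d) + 12*d*exp(d) + 6*d - 8*exp(d) - 2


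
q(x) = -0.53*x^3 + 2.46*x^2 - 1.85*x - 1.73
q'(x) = -1.59*x^2 + 4.92*x - 1.85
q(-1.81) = 12.82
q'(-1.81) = -15.96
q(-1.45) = 7.74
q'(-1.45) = -12.33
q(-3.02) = 40.89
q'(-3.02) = -31.21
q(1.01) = -1.64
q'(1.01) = 1.50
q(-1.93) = 14.81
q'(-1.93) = -17.27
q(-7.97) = 437.59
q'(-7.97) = -142.06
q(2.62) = 0.78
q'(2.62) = 0.13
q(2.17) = 0.42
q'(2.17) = 1.34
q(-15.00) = 2368.27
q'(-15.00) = -433.40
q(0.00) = -1.73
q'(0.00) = -1.85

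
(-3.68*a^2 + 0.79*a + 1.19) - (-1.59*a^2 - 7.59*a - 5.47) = -2.09*a^2 + 8.38*a + 6.66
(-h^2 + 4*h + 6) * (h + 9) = -h^3 - 5*h^2 + 42*h + 54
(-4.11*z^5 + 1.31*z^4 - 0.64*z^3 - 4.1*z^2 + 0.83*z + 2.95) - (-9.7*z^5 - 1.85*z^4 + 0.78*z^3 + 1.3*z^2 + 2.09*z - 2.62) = 5.59*z^5 + 3.16*z^4 - 1.42*z^3 - 5.4*z^2 - 1.26*z + 5.57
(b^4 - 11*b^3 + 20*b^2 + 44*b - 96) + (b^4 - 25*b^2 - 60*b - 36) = 2*b^4 - 11*b^3 - 5*b^2 - 16*b - 132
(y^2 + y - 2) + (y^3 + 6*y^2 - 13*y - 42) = y^3 + 7*y^2 - 12*y - 44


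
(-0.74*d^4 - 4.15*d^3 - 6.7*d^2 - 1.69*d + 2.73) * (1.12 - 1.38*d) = 1.0212*d^5 + 4.8982*d^4 + 4.598*d^3 - 5.1718*d^2 - 5.6602*d + 3.0576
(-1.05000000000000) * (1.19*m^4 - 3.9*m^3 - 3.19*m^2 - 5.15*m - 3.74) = -1.2495*m^4 + 4.095*m^3 + 3.3495*m^2 + 5.4075*m + 3.927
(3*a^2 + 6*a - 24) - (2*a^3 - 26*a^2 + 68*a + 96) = -2*a^3 + 29*a^2 - 62*a - 120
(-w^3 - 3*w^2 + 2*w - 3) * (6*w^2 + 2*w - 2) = -6*w^5 - 20*w^4 + 8*w^3 - 8*w^2 - 10*w + 6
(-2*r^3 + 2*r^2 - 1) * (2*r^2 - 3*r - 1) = -4*r^5 + 10*r^4 - 4*r^3 - 4*r^2 + 3*r + 1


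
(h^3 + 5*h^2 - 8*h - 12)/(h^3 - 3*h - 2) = (h + 6)/(h + 1)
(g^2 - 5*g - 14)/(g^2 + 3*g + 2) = (g - 7)/(g + 1)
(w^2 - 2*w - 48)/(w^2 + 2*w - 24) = (w - 8)/(w - 4)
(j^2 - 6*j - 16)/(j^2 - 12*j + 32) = (j + 2)/(j - 4)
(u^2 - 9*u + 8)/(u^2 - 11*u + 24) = (u - 1)/(u - 3)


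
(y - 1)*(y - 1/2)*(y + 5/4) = y^3 - y^2/4 - 11*y/8 + 5/8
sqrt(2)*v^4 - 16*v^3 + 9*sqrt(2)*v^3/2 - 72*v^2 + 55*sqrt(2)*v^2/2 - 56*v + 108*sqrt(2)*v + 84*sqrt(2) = (v + 7/2)*(v - 6*sqrt(2))*(v - 2*sqrt(2))*(sqrt(2)*v + sqrt(2))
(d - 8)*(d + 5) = d^2 - 3*d - 40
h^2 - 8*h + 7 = (h - 7)*(h - 1)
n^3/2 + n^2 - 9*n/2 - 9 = (n/2 + 1)*(n - 3)*(n + 3)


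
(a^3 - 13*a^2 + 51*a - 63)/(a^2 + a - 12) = (a^2 - 10*a + 21)/(a + 4)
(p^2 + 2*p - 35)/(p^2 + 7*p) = (p - 5)/p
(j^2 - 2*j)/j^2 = (j - 2)/j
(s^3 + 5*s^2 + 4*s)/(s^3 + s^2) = (s + 4)/s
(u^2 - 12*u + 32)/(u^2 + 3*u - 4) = (u^2 - 12*u + 32)/(u^2 + 3*u - 4)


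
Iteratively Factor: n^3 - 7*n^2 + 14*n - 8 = (n - 4)*(n^2 - 3*n + 2) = (n - 4)*(n - 2)*(n - 1)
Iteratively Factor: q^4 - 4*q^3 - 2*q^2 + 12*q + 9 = (q + 1)*(q^3 - 5*q^2 + 3*q + 9) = (q + 1)^2*(q^2 - 6*q + 9) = (q - 3)*(q + 1)^2*(q - 3)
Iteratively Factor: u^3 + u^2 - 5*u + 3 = (u - 1)*(u^2 + 2*u - 3) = (u - 1)*(u + 3)*(u - 1)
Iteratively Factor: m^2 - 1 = (m - 1)*(m + 1)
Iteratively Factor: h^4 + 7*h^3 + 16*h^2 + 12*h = (h + 2)*(h^3 + 5*h^2 + 6*h) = (h + 2)^2*(h^2 + 3*h) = (h + 2)^2*(h + 3)*(h)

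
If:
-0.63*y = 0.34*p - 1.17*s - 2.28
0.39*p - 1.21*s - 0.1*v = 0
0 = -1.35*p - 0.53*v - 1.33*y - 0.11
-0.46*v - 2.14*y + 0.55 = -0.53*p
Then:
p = 5.31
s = 4.88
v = -38.39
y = 9.82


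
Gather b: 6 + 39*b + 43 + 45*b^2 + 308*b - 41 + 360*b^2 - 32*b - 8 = 405*b^2 + 315*b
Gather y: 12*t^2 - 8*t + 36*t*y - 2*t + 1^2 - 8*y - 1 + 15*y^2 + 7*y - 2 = 12*t^2 - 10*t + 15*y^2 + y*(36*t - 1) - 2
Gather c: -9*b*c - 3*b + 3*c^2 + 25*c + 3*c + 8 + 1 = -3*b + 3*c^2 + c*(28 - 9*b) + 9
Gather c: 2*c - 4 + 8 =2*c + 4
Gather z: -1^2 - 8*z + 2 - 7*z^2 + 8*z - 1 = -7*z^2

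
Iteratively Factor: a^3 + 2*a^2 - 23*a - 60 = (a + 4)*(a^2 - 2*a - 15) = (a - 5)*(a + 4)*(a + 3)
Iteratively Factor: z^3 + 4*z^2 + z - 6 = (z - 1)*(z^2 + 5*z + 6) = (z - 1)*(z + 2)*(z + 3)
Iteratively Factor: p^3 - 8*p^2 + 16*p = (p - 4)*(p^2 - 4*p) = p*(p - 4)*(p - 4)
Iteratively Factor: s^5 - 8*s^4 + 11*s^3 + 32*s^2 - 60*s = (s - 2)*(s^4 - 6*s^3 - s^2 + 30*s) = (s - 5)*(s - 2)*(s^3 - s^2 - 6*s) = (s - 5)*(s - 2)*(s + 2)*(s^2 - 3*s) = (s - 5)*(s - 3)*(s - 2)*(s + 2)*(s)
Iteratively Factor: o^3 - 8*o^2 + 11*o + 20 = (o - 4)*(o^2 - 4*o - 5) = (o - 4)*(o + 1)*(o - 5)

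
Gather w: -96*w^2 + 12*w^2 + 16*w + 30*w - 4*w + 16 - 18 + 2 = -84*w^2 + 42*w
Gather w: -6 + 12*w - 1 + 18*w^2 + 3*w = 18*w^2 + 15*w - 7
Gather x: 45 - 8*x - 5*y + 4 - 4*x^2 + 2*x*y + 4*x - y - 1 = -4*x^2 + x*(2*y - 4) - 6*y + 48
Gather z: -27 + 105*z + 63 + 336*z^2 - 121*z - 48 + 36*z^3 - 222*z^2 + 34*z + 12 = 36*z^3 + 114*z^2 + 18*z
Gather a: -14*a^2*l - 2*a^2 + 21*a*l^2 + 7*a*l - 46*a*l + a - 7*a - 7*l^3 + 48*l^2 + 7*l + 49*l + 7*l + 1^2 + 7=a^2*(-14*l - 2) + a*(21*l^2 - 39*l - 6) - 7*l^3 + 48*l^2 + 63*l + 8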